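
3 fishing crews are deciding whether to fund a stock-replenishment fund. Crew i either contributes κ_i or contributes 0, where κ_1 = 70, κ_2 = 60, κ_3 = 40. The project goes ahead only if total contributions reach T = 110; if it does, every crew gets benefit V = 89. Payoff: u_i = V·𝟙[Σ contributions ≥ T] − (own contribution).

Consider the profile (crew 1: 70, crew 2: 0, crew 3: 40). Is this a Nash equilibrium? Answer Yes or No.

Total = 110 ≥ 110: provided.
Crew 1 (pledges 70, payoff 19): dropping to 0 → total 40, payoff 0. No gain.
Crew 2 (pledges 0, payoff 89): pledging 60 → total 170, payoff 29. No gain.
Crew 3 (pledges 40, payoff 49): dropping to 0 → total 70, payoff 0. No gain.

Yes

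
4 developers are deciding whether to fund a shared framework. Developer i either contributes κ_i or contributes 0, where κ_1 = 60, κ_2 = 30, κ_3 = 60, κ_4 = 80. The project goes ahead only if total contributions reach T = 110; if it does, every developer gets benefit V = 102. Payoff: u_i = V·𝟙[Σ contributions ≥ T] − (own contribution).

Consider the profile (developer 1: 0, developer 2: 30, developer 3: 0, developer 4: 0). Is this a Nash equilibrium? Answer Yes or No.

Total = 30 < 110: not provided.
Developer 1 (pledges 0, payoff 0): pledging 60 → total 90, payoff -60. No gain.
Developer 2 (pledges 30, payoff -30): dropping to 0 → total 0, payoff 0. Profitable deviation.

No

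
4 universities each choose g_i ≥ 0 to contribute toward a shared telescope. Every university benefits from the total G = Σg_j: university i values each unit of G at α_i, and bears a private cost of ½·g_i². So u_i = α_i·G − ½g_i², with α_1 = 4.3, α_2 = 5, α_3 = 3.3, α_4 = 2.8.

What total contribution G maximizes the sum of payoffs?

Planner FOC: ∂(Σu_j)/∂g_i = (Σα_j) − g_i = 0, so g_i^SO = Σα_j = 15.4 for every i; G^SO = 61.6.

61.6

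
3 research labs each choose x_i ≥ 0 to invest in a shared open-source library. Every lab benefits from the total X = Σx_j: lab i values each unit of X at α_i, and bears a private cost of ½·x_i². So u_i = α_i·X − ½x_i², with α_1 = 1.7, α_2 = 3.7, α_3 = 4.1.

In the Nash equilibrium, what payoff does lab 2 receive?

Lab i's FOC: ∂u_i/∂x_i = α_i − x_i = 0, so x_i* = α_i.
NE contributions = (1.7, 3.7, 4.1); X = 9.5.
u_2 = α_2·X − ½·(x_2)² = 3.7·9.5 − ½·3.7² = 28.305.

28.305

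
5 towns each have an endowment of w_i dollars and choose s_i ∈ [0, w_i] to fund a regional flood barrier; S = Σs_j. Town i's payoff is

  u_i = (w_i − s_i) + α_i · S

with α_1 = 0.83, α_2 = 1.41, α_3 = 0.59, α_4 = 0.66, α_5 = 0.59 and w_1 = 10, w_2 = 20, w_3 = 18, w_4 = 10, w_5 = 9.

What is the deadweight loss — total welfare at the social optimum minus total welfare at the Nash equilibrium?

144.76

∂u_i/∂s_i = α_i − 1, so town i contributes w_i if α_i > 1, else 0.
α_i > 1 for i ∈ {2}; NE contributions (0, 20, 0, 0, 0), S = 20.
W^NE = Σw_i − S^NE + (Σα_i)·S^NE = 67 + 3.08·20 = 128.6.
Planner: ∂(Σu_j)/∂s_i = Σα_j − 1 = 3.08 > 0, so everyone contributes w_i; S^SO = 67, W^SO = 67 + 3.08·67 = 273.36.
Deadweight loss = 144.76.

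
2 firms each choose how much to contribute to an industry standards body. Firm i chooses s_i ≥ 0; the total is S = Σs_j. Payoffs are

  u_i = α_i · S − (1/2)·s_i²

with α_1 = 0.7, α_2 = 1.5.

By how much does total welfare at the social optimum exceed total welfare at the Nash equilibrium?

1.37

Firm i's FOC: ∂u_i/∂s_i = α_i − s_i = 0, so s_i* = α_i.
NE contributions = (0.7, 1.5); S = 2.2.
W^NE = (Σα)·S − ½Σα_i² = 2.2² − ½·2.74 = 3.47.
Planner sets s_i = Σα_j = 2.2 for every i, so S^SO = 2·2.2 = 4.4.
W^SO = (Σα)·S^SO − ½·2·(Σα)² = (2/2)·2.2² = 4.84.
Deadweight loss = W^SO − W^NE = 1.37.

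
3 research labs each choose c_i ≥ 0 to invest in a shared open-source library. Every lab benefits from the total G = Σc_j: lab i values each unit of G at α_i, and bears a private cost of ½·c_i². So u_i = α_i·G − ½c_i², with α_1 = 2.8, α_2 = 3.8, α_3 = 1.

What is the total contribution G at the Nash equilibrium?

7.6

Lab i's FOC: ∂u_i/∂c_i = α_i − c_i = 0, so c_i* = α_i.
NE contributions = (2.8, 3.8, 1); G = 7.6.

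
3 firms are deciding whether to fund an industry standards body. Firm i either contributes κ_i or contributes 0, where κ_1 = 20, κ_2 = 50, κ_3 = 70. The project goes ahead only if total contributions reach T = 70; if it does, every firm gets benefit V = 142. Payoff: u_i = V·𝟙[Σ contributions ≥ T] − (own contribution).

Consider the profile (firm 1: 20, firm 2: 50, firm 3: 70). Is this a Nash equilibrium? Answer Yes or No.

Total = 140 ≥ 70: provided.
Firm 1 (pledges 20, payoff 122): dropping to 0 → total 120, payoff 142. Profitable deviation.

No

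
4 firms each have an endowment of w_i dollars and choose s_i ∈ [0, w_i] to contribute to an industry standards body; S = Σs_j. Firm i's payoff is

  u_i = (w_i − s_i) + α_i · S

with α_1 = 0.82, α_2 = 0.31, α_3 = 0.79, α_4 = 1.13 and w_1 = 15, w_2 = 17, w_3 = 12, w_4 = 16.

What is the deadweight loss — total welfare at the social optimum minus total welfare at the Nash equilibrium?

∂u_i/∂s_i = α_i − 1, so firm i contributes w_i if α_i > 1, else 0.
α_i > 1 for i ∈ {4}; NE contributions (0, 0, 0, 16), S = 16.
W^NE = Σw_i − S^NE + (Σα_i)·S^NE = 60 + 2.05·16 = 92.8.
Planner: ∂(Σu_j)/∂s_i = Σα_j − 1 = 2.05 > 0, so everyone contributes w_i; S^SO = 60, W^SO = 60 + 2.05·60 = 183.
Deadweight loss = 90.2.

90.2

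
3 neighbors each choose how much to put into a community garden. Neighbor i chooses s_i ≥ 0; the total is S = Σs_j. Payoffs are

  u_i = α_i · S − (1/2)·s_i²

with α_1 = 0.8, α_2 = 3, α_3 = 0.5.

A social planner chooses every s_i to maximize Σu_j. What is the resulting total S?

Planner FOC: ∂(Σu_j)/∂s_i = (Σα_j) − s_i = 0, so s_i^SO = Σα_j = 4.3 for every i; S^SO = 12.9.

12.9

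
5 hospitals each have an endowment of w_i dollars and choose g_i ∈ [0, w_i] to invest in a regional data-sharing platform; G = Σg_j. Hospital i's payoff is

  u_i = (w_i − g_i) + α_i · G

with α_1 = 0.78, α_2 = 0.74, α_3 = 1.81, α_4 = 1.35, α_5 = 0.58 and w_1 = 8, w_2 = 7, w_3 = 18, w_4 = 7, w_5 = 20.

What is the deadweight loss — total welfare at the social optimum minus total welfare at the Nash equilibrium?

∂u_i/∂g_i = α_i − 1, so hospital i contributes w_i if α_i > 1, else 0.
α_i > 1 for i ∈ {3, 4}; NE contributions (0, 0, 18, 7, 0), G = 25.
W^NE = Σw_i − G^NE + (Σα_i)·G^NE = 60 + 4.26·25 = 166.5.
Planner: ∂(Σu_j)/∂g_i = Σα_j − 1 = 4.26 > 0, so everyone contributes w_i; G^SO = 60, W^SO = 60 + 4.26·60 = 315.6.
Deadweight loss = 149.1.

149.1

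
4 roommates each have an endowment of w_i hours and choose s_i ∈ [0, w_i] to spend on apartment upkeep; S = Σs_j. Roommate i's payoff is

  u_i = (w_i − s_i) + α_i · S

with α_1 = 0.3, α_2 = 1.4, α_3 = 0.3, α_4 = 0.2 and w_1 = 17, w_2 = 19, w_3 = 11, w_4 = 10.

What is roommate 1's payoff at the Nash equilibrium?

22.7

∂u_i/∂s_i = α_i − 1, so roommate i contributes w_i if α_i > 1, else 0.
α_i > 1 for i ∈ {2}; NE contributions (0, 19, 0, 0), S = 19.
u_1 = (17 − 0) + 0.3·19 = 22.7.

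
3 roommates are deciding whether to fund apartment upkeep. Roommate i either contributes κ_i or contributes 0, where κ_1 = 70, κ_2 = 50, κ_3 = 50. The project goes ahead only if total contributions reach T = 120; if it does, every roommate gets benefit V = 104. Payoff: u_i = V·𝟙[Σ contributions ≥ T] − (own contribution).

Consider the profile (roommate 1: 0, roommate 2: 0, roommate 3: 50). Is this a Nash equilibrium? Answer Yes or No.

Total = 50 < 120: not provided.
Roommate 1 (pledges 0, payoff 0): pledging 70 → total 120, payoff 34. Profitable deviation.

No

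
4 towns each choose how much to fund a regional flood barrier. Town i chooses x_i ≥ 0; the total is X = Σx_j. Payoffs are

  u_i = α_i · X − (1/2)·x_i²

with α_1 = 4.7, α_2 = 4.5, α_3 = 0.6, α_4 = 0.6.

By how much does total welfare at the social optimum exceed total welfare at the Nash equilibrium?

129.69

Town i's FOC: ∂u_i/∂x_i = α_i − x_i = 0, so x_i* = α_i.
NE contributions = (4.7, 4.5, 0.6, 0.6); X = 10.4.
W^NE = (Σα)·X − ½Σα_i² = 10.4² − ½·43.06 = 86.63.
Planner sets x_i = Σα_j = 10.4 for every i, so X^SO = 4·10.4 = 41.6.
W^SO = (Σα)·X^SO − ½·4·(Σα)² = (4/2)·10.4² = 216.32.
Deadweight loss = W^SO − W^NE = 129.69.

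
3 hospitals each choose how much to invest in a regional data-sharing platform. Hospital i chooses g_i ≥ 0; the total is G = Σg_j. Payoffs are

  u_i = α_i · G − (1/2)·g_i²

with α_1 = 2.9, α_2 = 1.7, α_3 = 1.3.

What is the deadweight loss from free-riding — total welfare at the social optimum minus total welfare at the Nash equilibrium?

23.9

Hospital i's FOC: ∂u_i/∂g_i = α_i − g_i = 0, so g_i* = α_i.
NE contributions = (2.9, 1.7, 1.3); G = 5.9.
W^NE = (Σα)·G − ½Σα_i² = 5.9² − ½·12.99 = 28.315.
Planner sets g_i = Σα_j = 5.9 for every i, so G^SO = 3·5.9 = 17.7.
W^SO = (Σα)·G^SO − ½·3·(Σα)² = (3/2)·5.9² = 52.215.
Deadweight loss = W^SO − W^NE = 23.9.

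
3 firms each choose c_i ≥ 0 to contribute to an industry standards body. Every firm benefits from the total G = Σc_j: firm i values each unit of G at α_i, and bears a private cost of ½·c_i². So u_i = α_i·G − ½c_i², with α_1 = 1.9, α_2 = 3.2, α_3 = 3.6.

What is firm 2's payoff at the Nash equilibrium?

Firm i's FOC: ∂u_i/∂c_i = α_i − c_i = 0, so c_i* = α_i.
NE contributions = (1.9, 3.2, 3.6); G = 8.7.
u_2 = α_2·G − ½·(c_2)² = 3.2·8.7 − ½·3.2² = 22.72.

22.72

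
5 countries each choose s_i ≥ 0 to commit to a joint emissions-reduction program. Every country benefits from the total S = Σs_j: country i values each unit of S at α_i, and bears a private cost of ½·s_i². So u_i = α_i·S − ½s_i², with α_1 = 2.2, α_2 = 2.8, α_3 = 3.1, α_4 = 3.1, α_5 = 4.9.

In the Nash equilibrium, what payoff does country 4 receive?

45.105

Country i's FOC: ∂u_i/∂s_i = α_i − s_i = 0, so s_i* = α_i.
NE contributions = (2.2, 2.8, 3.1, 3.1, 4.9); S = 16.1.
u_4 = α_4·S − ½·(s_4)² = 3.1·16.1 − ½·3.1² = 45.105.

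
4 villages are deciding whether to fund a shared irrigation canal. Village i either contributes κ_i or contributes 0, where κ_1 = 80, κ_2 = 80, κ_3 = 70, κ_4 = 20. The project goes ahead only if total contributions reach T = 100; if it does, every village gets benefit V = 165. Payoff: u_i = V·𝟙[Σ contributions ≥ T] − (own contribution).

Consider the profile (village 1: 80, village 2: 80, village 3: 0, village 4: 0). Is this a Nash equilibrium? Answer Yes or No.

Total = 160 ≥ 100: provided.
Village 1 (pledges 80, payoff 85): dropping to 0 → total 80, payoff 0. No gain.
Village 2 (pledges 80, payoff 85): dropping to 0 → total 80, payoff 0. No gain.
Village 3 (pledges 0, payoff 165): pledging 70 → total 230, payoff 95. No gain.
Village 4 (pledges 0, payoff 165): pledging 20 → total 180, payoff 145. No gain.

Yes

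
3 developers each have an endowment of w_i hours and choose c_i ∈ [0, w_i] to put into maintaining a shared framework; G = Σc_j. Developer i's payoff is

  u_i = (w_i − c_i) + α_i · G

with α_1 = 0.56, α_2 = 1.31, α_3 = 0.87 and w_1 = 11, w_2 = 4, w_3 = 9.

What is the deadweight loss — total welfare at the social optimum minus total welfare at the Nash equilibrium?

34.8

∂u_i/∂c_i = α_i − 1, so developer i contributes w_i if α_i > 1, else 0.
α_i > 1 for i ∈ {2}; NE contributions (0, 4, 0), G = 4.
W^NE = Σw_i − G^NE + (Σα_i)·G^NE = 24 + 1.74·4 = 30.96.
Planner: ∂(Σu_j)/∂c_i = Σα_j − 1 = 1.74 > 0, so everyone contributes w_i; G^SO = 24, W^SO = 24 + 1.74·24 = 65.76.
Deadweight loss = 34.8.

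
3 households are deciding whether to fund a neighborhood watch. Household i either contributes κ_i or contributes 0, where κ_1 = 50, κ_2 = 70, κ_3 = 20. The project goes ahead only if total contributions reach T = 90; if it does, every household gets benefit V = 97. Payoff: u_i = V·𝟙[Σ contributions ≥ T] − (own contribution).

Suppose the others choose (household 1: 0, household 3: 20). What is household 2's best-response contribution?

70

Others' total = 20. Contributing 70 brings total to 90 ≥ 90: gain V − κ_2 = 27.
Best response: 70.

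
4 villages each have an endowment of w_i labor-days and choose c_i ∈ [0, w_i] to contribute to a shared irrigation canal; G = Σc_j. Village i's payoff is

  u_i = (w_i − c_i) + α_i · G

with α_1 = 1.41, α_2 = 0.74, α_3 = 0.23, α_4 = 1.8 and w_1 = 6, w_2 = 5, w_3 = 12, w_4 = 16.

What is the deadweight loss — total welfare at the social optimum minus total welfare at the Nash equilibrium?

54.06

∂u_i/∂c_i = α_i − 1, so village i contributes w_i if α_i > 1, else 0.
α_i > 1 for i ∈ {1, 4}; NE contributions (6, 0, 0, 16), G = 22.
W^NE = Σw_i − G^NE + (Σα_i)·G^NE = 39 + 3.18·22 = 108.96.
Planner: ∂(Σu_j)/∂c_i = Σα_j − 1 = 3.18 > 0, so everyone contributes w_i; G^SO = 39, W^SO = 39 + 3.18·39 = 163.02.
Deadweight loss = 54.06.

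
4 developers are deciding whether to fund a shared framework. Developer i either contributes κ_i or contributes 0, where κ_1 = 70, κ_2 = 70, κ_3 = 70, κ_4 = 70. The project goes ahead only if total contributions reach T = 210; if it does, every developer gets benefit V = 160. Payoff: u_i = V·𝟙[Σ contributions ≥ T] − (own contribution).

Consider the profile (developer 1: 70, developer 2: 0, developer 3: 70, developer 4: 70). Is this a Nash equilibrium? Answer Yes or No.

Yes

Total = 210 ≥ 210: provided.
Developer 1 (pledges 70, payoff 90): dropping to 0 → total 140, payoff 0. No gain.
Developer 2 (pledges 0, payoff 160): pledging 70 → total 280, payoff 90. No gain.
Developer 3 (pledges 70, payoff 90): dropping to 0 → total 140, payoff 0. No gain.
Developer 4 (pledges 70, payoff 90): dropping to 0 → total 140, payoff 0. No gain.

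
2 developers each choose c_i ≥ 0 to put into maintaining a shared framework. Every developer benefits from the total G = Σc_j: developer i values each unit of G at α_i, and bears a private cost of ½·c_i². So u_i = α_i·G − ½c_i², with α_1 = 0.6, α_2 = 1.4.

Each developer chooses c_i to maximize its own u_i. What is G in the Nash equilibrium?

Developer i's FOC: ∂u_i/∂c_i = α_i − c_i = 0, so c_i* = α_i.
NE contributions = (0.6, 1.4); G = 2.

2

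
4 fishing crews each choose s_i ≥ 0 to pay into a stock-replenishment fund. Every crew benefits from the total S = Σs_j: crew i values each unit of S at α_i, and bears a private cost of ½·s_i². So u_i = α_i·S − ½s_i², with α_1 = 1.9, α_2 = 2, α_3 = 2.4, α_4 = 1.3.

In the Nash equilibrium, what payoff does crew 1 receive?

12.635

Crew i's FOC: ∂u_i/∂s_i = α_i − s_i = 0, so s_i* = α_i.
NE contributions = (1.9, 2, 2.4, 1.3); S = 7.6.
u_1 = α_1·S − ½·(s_1)² = 1.9·7.6 − ½·1.9² = 12.635.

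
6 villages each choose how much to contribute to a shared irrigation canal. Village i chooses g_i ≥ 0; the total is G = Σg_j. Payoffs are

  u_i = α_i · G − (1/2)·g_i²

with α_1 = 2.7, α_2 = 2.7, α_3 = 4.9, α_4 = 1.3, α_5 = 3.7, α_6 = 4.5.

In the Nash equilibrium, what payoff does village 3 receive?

Village i's FOC: ∂u_i/∂g_i = α_i − g_i = 0, so g_i* = α_i.
NE contributions = (2.7, 2.7, 4.9, 1.3, 3.7, 4.5); G = 19.8.
u_3 = α_3·G − ½·(g_3)² = 4.9·19.8 − ½·4.9² = 85.015.

85.015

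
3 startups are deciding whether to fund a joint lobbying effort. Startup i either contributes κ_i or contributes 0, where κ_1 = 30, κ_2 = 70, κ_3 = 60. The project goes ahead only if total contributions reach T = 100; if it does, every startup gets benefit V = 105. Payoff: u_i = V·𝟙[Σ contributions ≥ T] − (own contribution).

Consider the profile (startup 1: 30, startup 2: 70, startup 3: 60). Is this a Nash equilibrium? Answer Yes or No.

No

Total = 160 ≥ 100: provided.
Startup 1 (pledges 30, payoff 75): dropping to 0 → total 130, payoff 105. Profitable deviation.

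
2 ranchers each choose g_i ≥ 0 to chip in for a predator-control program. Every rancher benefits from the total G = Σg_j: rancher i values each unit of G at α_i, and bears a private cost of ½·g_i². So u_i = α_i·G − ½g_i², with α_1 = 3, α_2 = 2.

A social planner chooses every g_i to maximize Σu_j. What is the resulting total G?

10

Planner FOC: ∂(Σu_j)/∂g_i = (Σα_j) − g_i = 0, so g_i^SO = Σα_j = 5 for every i; G^SO = 10.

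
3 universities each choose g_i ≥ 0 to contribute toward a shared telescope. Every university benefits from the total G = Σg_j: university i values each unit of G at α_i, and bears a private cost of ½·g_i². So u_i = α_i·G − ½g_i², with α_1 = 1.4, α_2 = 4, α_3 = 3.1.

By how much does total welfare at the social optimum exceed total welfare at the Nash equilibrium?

49.91

University i's FOC: ∂u_i/∂g_i = α_i − g_i = 0, so g_i* = α_i.
NE contributions = (1.4, 4, 3.1); G = 8.5.
W^NE = (Σα)·G − ½Σα_i² = 8.5² − ½·27.57 = 58.465.
Planner sets g_i = Σα_j = 8.5 for every i, so G^SO = 3·8.5 = 25.5.
W^SO = (Σα)·G^SO − ½·3·(Σα)² = (3/2)·8.5² = 108.375.
Deadweight loss = W^SO − W^NE = 49.91.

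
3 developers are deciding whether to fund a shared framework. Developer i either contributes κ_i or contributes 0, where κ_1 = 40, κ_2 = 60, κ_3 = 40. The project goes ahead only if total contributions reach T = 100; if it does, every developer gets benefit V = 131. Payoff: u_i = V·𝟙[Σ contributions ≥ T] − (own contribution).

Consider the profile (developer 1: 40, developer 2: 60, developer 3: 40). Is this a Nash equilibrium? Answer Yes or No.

No

Total = 140 ≥ 100: provided.
Developer 1 (pledges 40, payoff 91): dropping to 0 → total 100, payoff 131. Profitable deviation.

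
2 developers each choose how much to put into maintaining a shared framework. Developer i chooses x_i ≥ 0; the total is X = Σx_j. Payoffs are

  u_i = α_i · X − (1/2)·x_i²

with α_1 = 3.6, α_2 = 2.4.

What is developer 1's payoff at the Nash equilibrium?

Developer i's FOC: ∂u_i/∂x_i = α_i − x_i = 0, so x_i* = α_i.
NE contributions = (3.6, 2.4); X = 6.
u_1 = α_1·X − ½·(x_1)² = 3.6·6 − ½·3.6² = 15.12.

15.12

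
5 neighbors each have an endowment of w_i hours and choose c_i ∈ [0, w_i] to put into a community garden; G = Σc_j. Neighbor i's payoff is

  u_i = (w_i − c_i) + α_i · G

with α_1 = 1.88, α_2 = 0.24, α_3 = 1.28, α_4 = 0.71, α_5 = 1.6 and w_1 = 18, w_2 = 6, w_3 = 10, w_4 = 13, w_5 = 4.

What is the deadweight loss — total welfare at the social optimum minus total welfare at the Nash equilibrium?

89.49

∂u_i/∂c_i = α_i − 1, so neighbor i contributes w_i if α_i > 1, else 0.
α_i > 1 for i ∈ {1, 3, 5}; NE contributions (18, 0, 10, 0, 4), G = 32.
W^NE = Σw_i − G^NE + (Σα_i)·G^NE = 51 + 4.71·32 = 201.72.
Planner: ∂(Σu_j)/∂c_i = Σα_j − 1 = 4.71 > 0, so everyone contributes w_i; G^SO = 51, W^SO = 51 + 4.71·51 = 291.21.
Deadweight loss = 89.49.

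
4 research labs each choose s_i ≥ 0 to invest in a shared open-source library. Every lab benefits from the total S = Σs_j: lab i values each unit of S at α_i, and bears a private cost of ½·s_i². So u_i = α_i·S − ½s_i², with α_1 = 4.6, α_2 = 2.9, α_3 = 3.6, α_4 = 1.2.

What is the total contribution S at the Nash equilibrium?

12.3

Lab i's FOC: ∂u_i/∂s_i = α_i − s_i = 0, so s_i* = α_i.
NE contributions = (4.6, 2.9, 3.6, 1.2); S = 12.3.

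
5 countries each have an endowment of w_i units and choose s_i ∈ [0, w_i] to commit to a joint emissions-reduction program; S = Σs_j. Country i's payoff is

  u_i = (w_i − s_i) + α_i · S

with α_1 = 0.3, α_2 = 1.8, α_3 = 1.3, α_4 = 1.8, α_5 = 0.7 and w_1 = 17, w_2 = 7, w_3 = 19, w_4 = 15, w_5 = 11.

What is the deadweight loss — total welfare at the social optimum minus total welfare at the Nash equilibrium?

137.2

∂u_i/∂s_i = α_i − 1, so country i contributes w_i if α_i > 1, else 0.
α_i > 1 for i ∈ {2, 3, 4}; NE contributions (0, 7, 19, 15, 0), S = 41.
W^NE = Σw_i − S^NE + (Σα_i)·S^NE = 69 + 4.9·41 = 269.9.
Planner: ∂(Σu_j)/∂s_i = Σα_j − 1 = 4.9 > 0, so everyone contributes w_i; S^SO = 69, W^SO = 69 + 4.9·69 = 407.1.
Deadweight loss = 137.2.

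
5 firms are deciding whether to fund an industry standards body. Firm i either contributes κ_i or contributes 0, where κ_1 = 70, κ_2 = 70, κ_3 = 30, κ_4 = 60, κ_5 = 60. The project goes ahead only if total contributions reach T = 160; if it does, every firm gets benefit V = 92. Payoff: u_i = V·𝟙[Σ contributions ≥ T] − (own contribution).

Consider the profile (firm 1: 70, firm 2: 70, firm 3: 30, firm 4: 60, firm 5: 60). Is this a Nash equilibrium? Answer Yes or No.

Total = 290 ≥ 160: provided.
Firm 1 (pledges 70, payoff 22): dropping to 0 → total 220, payoff 92. Profitable deviation.

No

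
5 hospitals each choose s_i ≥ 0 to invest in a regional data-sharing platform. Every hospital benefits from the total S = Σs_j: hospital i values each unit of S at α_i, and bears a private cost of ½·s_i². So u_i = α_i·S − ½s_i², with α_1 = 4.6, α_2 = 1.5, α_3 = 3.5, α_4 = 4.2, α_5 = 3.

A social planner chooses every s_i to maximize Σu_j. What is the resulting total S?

84

Planner FOC: ∂(Σu_j)/∂s_i = (Σα_j) − s_i = 0, so s_i^SO = Σα_j = 16.8 for every i; S^SO = 84.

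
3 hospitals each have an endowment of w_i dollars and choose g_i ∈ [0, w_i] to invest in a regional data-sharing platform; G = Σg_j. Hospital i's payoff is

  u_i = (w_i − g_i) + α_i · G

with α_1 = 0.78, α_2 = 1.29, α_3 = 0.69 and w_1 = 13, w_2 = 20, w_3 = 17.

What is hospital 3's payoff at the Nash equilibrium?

∂u_i/∂g_i = α_i − 1, so hospital i contributes w_i if α_i > 1, else 0.
α_i > 1 for i ∈ {2}; NE contributions (0, 20, 0), G = 20.
u_3 = (17 − 0) + 0.69·20 = 30.8.

30.8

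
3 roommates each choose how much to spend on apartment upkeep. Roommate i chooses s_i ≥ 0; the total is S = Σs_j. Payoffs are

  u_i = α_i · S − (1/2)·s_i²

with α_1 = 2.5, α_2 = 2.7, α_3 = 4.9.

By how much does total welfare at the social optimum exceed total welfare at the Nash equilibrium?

Roommate i's FOC: ∂u_i/∂s_i = α_i − s_i = 0, so s_i* = α_i.
NE contributions = (2.5, 2.7, 4.9); S = 10.1.
W^NE = (Σα)·S − ½Σα_i² = 10.1² − ½·37.55 = 83.235.
Planner sets s_i = Σα_j = 10.1 for every i, so S^SO = 3·10.1 = 30.3.
W^SO = (Σα)·S^SO − ½·3·(Σα)² = (3/2)·10.1² = 153.015.
Deadweight loss = W^SO − W^NE = 69.78.

69.78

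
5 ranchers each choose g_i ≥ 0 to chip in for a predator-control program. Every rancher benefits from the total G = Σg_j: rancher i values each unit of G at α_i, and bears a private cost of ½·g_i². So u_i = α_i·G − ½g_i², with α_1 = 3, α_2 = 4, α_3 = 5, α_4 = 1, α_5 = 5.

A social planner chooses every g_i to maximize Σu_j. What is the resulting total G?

Planner FOC: ∂(Σu_j)/∂g_i = (Σα_j) − g_i = 0, so g_i^SO = Σα_j = 18 for every i; G^SO = 90.

90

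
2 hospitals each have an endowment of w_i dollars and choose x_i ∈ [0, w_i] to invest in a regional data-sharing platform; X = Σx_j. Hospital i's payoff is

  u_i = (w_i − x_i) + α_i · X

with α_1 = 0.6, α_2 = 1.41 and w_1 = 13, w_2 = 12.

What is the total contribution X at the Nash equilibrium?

12

∂u_i/∂x_i = α_i − 1, so hospital i contributes w_i if α_i > 1, else 0.
α_i > 1 for i ∈ {2}; NE contributions (0, 12), X = 12.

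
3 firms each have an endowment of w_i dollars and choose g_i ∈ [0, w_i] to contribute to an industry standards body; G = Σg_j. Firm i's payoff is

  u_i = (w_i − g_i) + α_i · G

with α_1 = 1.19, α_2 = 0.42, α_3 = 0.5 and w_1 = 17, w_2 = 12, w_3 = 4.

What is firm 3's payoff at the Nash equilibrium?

12.5

∂u_i/∂g_i = α_i − 1, so firm i contributes w_i if α_i > 1, else 0.
α_i > 1 for i ∈ {1}; NE contributions (17, 0, 0), G = 17.
u_3 = (4 − 0) + 0.5·17 = 12.5.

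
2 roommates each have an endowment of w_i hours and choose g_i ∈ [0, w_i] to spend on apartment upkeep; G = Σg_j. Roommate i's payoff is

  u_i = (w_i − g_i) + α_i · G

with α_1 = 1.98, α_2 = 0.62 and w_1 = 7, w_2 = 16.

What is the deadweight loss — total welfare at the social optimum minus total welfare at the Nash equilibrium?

25.6

∂u_i/∂g_i = α_i − 1, so roommate i contributes w_i if α_i > 1, else 0.
α_i > 1 for i ∈ {1}; NE contributions (7, 0), G = 7.
W^NE = Σw_i − G^NE + (Σα_i)·G^NE = 23 + 1.6·7 = 34.2.
Planner: ∂(Σu_j)/∂g_i = Σα_j − 1 = 1.6 > 0, so everyone contributes w_i; G^SO = 23, W^SO = 23 + 1.6·23 = 59.8.
Deadweight loss = 25.6.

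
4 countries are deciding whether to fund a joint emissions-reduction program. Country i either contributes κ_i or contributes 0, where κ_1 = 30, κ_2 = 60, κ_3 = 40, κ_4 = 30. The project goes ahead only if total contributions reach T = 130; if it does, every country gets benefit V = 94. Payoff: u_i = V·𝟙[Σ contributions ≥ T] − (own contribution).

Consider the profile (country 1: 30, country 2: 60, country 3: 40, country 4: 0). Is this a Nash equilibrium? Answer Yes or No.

Total = 130 ≥ 130: provided.
Country 1 (pledges 30, payoff 64): dropping to 0 → total 100, payoff 0. No gain.
Country 2 (pledges 60, payoff 34): dropping to 0 → total 70, payoff 0. No gain.
Country 3 (pledges 40, payoff 54): dropping to 0 → total 90, payoff 0. No gain.
Country 4 (pledges 0, payoff 94): pledging 30 → total 160, payoff 64. No gain.

Yes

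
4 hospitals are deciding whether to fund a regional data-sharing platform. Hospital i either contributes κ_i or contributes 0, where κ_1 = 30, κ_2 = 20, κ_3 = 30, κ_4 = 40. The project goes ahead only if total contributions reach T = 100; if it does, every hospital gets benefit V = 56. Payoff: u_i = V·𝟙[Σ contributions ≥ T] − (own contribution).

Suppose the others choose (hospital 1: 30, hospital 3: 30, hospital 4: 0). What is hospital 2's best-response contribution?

Others' total = 60. Even contributing 20 gives 80 < 100: no benefit either way.
Best response: 0.

0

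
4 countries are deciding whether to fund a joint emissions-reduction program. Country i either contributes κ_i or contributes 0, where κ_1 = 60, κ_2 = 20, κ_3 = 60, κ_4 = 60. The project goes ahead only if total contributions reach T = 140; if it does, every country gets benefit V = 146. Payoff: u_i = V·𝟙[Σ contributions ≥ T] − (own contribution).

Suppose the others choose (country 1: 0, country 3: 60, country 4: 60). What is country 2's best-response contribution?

20

Others' total = 120. Contributing 20 brings total to 140 ≥ 140: gain V − κ_2 = 126.
Best response: 20.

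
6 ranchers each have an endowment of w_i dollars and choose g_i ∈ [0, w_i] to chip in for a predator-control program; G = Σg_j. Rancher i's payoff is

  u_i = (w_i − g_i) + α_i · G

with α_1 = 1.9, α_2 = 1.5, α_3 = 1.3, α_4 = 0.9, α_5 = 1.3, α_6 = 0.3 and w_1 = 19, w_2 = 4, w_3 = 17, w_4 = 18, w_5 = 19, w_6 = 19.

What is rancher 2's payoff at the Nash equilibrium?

∂u_i/∂g_i = α_i − 1, so rancher i contributes w_i if α_i > 1, else 0.
α_i > 1 for i ∈ {1, 2, 3, 5}; NE contributions (19, 4, 17, 0, 19, 0), G = 59.
u_2 = (4 − 4) + 1.5·59 = 88.5.

88.5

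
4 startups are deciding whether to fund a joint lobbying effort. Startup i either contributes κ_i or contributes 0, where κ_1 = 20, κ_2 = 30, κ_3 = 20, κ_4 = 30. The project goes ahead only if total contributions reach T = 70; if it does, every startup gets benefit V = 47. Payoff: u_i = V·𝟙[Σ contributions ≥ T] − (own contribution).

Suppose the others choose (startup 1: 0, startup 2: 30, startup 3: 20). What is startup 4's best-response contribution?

30

Others' total = 50. Contributing 30 brings total to 80 ≥ 70: gain V − κ_4 = 17.
Best response: 30.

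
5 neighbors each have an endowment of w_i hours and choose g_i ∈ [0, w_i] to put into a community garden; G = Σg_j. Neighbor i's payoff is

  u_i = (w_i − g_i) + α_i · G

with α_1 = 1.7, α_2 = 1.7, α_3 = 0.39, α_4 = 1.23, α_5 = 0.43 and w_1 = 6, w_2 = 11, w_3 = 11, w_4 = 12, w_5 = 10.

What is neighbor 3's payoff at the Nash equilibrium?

22.31

∂u_i/∂g_i = α_i − 1, so neighbor i contributes w_i if α_i > 1, else 0.
α_i > 1 for i ∈ {1, 2, 4}; NE contributions (6, 11, 0, 12, 0), G = 29.
u_3 = (11 − 0) + 0.39·29 = 22.31.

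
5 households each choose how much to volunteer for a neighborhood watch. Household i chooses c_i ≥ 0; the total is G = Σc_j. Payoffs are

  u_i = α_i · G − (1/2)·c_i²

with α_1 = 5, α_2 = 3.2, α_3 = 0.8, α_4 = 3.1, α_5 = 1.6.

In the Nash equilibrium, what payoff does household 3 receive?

10.64

Household i's FOC: ∂u_i/∂c_i = α_i − c_i = 0, so c_i* = α_i.
NE contributions = (5, 3.2, 0.8, 3.1, 1.6); G = 13.7.
u_3 = α_3·G − ½·(c_3)² = 0.8·13.7 − ½·0.8² = 10.64.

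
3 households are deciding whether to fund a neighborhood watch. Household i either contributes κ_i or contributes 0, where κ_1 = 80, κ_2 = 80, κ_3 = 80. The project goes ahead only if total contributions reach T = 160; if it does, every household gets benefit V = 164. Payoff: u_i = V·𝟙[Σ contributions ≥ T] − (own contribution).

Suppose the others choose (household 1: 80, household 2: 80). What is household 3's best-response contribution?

0

Others' total = 160 ≥ 160; contributing adds cost 80 for no extra benefit.
Best response: 0.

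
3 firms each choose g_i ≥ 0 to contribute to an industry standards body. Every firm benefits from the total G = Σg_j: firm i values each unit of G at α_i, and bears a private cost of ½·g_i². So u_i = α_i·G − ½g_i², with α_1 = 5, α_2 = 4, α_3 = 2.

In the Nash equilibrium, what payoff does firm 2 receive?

Firm i's FOC: ∂u_i/∂g_i = α_i − g_i = 0, so g_i* = α_i.
NE contributions = (5, 4, 2); G = 11.
u_2 = α_2·G − ½·(g_2)² = 4·11 − ½·4² = 36.

36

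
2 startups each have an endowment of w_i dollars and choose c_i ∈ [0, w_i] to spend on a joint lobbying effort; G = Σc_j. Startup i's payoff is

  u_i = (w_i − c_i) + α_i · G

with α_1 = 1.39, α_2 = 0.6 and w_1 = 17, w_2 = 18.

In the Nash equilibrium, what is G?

∂u_i/∂c_i = α_i − 1, so startup i contributes w_i if α_i > 1, else 0.
α_i > 1 for i ∈ {1}; NE contributions (17, 0), G = 17.

17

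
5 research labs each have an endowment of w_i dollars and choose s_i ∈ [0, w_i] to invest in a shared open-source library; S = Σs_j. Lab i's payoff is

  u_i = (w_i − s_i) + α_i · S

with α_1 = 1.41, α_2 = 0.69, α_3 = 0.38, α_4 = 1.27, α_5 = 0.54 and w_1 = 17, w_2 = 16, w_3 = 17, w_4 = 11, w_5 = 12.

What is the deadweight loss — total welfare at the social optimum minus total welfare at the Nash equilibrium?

148.05

∂u_i/∂s_i = α_i − 1, so lab i contributes w_i if α_i > 1, else 0.
α_i > 1 for i ∈ {1, 4}; NE contributions (17, 0, 0, 11, 0), S = 28.
W^NE = Σw_i − S^NE + (Σα_i)·S^NE = 73 + 3.29·28 = 165.12.
Planner: ∂(Σu_j)/∂s_i = Σα_j − 1 = 3.29 > 0, so everyone contributes w_i; S^SO = 73, W^SO = 73 + 3.29·73 = 313.17.
Deadweight loss = 148.05.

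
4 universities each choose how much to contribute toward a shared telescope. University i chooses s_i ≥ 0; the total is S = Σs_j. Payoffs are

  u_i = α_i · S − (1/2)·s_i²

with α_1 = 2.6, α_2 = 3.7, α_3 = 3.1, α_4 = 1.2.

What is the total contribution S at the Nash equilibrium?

10.6

University i's FOC: ∂u_i/∂s_i = α_i − s_i = 0, so s_i* = α_i.
NE contributions = (2.6, 3.7, 3.1, 1.2); S = 10.6.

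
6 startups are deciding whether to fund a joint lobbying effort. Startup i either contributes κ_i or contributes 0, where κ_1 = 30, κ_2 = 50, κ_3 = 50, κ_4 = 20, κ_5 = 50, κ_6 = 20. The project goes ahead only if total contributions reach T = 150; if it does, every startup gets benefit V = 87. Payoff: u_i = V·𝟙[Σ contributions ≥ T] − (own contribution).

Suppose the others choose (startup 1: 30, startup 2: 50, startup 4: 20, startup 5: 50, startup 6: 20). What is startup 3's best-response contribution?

Others' total = 170 ≥ 150; contributing adds cost 50 for no extra benefit.
Best response: 0.

0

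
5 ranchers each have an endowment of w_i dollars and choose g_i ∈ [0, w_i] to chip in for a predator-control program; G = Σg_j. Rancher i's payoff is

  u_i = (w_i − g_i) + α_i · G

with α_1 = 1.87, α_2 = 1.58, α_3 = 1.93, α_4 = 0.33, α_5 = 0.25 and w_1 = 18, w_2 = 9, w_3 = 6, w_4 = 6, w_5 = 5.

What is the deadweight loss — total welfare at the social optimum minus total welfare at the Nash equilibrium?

54.56

∂u_i/∂g_i = α_i − 1, so rancher i contributes w_i if α_i > 1, else 0.
α_i > 1 for i ∈ {1, 2, 3}; NE contributions (18, 9, 6, 0, 0), G = 33.
W^NE = Σw_i − G^NE + (Σα_i)·G^NE = 44 + 4.96·33 = 207.68.
Planner: ∂(Σu_j)/∂g_i = Σα_j − 1 = 4.96 > 0, so everyone contributes w_i; G^SO = 44, W^SO = 44 + 4.96·44 = 262.24.
Deadweight loss = 54.56.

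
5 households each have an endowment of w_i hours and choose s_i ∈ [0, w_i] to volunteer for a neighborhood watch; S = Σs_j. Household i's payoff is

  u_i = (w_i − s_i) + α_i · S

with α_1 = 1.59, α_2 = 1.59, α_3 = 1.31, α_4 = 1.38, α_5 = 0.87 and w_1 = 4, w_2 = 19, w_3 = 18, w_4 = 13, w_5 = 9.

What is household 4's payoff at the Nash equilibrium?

∂u_i/∂s_i = α_i − 1, so household i contributes w_i if α_i > 1, else 0.
α_i > 1 for i ∈ {1, 2, 3, 4}; NE contributions (4, 19, 18, 13, 0), S = 54.
u_4 = (13 − 13) + 1.38·54 = 74.52.

74.52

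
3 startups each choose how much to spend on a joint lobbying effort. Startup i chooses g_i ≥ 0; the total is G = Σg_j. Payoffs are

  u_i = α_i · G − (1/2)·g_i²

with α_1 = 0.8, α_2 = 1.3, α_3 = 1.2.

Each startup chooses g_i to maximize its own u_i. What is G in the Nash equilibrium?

Startup i's FOC: ∂u_i/∂g_i = α_i − g_i = 0, so g_i* = α_i.
NE contributions = (0.8, 1.3, 1.2); G = 3.3.

3.3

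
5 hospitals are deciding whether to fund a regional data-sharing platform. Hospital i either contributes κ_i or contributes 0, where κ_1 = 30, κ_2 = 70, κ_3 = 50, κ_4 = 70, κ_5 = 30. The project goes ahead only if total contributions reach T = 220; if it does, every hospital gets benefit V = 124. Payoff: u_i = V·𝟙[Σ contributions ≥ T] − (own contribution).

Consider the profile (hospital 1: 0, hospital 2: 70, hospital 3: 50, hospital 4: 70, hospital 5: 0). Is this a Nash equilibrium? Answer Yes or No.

No

Total = 190 < 220: not provided.
Hospital 1 (pledges 0, payoff 0): pledging 30 → total 220, payoff 94. Profitable deviation.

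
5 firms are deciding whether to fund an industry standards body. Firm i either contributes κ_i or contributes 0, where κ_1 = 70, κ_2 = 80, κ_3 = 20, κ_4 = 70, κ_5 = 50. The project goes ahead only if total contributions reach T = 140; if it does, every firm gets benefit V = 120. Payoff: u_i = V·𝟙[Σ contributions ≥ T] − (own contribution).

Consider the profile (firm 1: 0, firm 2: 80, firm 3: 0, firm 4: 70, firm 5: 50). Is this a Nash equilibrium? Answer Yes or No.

Total = 200 ≥ 140: provided.
Firm 1 (pledges 0, payoff 120): pledging 70 → total 270, payoff 50. No gain.
Firm 2 (pledges 80, payoff 40): dropping to 0 → total 120, payoff 0. No gain.
Firm 3 (pledges 0, payoff 120): pledging 20 → total 220, payoff 100. No gain.
Firm 4 (pledges 70, payoff 50): dropping to 0 → total 130, payoff 0. No gain.
Firm 5 (pledges 50, payoff 70): dropping to 0 → total 150, payoff 120. Profitable deviation.

No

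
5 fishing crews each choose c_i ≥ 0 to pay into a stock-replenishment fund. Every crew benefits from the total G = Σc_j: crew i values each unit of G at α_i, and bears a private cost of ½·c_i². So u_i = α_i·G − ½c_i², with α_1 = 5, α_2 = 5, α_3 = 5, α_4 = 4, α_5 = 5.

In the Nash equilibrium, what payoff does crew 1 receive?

107.5

Crew i's FOC: ∂u_i/∂c_i = α_i − c_i = 0, so c_i* = α_i.
NE contributions = (5, 5, 5, 4, 5); G = 24.
u_1 = α_1·G − ½·(c_1)² = 5·24 − ½·5² = 107.5.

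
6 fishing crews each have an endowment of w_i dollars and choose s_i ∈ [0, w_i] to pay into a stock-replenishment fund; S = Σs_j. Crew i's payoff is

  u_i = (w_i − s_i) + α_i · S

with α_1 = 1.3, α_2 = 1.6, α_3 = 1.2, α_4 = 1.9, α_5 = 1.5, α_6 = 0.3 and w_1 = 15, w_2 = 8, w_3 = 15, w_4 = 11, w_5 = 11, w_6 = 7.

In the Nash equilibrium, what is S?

60

∂u_i/∂s_i = α_i − 1, so crew i contributes w_i if α_i > 1, else 0.
α_i > 1 for i ∈ {1, 2, 3, 4, 5}; NE contributions (15, 8, 15, 11, 11, 0), S = 60.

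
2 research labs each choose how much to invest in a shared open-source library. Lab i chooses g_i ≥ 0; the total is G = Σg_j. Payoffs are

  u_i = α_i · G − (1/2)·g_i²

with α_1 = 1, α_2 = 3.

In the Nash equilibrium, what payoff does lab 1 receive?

Lab i's FOC: ∂u_i/∂g_i = α_i − g_i = 0, so g_i* = α_i.
NE contributions = (1, 3); G = 4.
u_1 = α_1·G − ½·(g_1)² = 1·4 − ½·1² = 3.5.

3.5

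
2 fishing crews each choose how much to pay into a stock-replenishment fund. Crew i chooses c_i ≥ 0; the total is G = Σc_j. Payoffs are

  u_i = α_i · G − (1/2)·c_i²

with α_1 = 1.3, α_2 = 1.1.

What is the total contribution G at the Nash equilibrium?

2.4

Crew i's FOC: ∂u_i/∂c_i = α_i − c_i = 0, so c_i* = α_i.
NE contributions = (1.3, 1.1); G = 2.4.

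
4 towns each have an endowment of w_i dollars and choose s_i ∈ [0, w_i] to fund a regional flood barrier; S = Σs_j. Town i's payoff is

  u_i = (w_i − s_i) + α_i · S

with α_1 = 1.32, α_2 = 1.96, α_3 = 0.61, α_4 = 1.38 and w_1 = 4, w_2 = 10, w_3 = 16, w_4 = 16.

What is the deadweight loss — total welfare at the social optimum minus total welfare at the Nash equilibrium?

∂u_i/∂s_i = α_i − 1, so town i contributes w_i if α_i > 1, else 0.
α_i > 1 for i ∈ {1, 2, 4}; NE contributions (4, 10, 0, 16), S = 30.
W^NE = Σw_i − S^NE + (Σα_i)·S^NE = 46 + 4.27·30 = 174.1.
Planner: ∂(Σu_j)/∂s_i = Σα_j − 1 = 4.27 > 0, so everyone contributes w_i; S^SO = 46, W^SO = 46 + 4.27·46 = 242.42.
Deadweight loss = 68.32.

68.32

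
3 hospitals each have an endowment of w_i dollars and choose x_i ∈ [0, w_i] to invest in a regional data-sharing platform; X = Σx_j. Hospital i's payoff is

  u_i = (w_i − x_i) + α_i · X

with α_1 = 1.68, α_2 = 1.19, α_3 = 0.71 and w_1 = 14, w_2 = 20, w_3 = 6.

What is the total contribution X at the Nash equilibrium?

34

∂u_i/∂x_i = α_i − 1, so hospital i contributes w_i if α_i > 1, else 0.
α_i > 1 for i ∈ {1, 2}; NE contributions (14, 20, 0), X = 34.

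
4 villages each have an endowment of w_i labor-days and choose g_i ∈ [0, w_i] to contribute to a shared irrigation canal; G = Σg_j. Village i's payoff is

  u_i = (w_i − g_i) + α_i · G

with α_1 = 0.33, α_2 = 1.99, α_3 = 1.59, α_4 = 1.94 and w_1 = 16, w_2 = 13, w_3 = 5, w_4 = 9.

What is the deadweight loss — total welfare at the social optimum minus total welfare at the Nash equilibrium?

∂u_i/∂g_i = α_i − 1, so village i contributes w_i if α_i > 1, else 0.
α_i > 1 for i ∈ {2, 3, 4}; NE contributions (0, 13, 5, 9), G = 27.
W^NE = Σw_i − G^NE + (Σα_i)·G^NE = 43 + 4.85·27 = 173.95.
Planner: ∂(Σu_j)/∂g_i = Σα_j − 1 = 4.85 > 0, so everyone contributes w_i; G^SO = 43, W^SO = 43 + 4.85·43 = 251.55.
Deadweight loss = 77.6.

77.6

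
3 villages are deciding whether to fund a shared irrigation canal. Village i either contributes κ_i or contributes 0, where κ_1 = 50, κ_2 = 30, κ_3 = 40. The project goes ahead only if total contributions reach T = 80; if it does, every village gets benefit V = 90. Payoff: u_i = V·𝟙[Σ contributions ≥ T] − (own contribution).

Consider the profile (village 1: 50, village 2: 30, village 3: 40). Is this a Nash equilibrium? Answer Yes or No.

Total = 120 ≥ 80: provided.
Village 1 (pledges 50, payoff 40): dropping to 0 → total 70, payoff 0. No gain.
Village 2 (pledges 30, payoff 60): dropping to 0 → total 90, payoff 90. Profitable deviation.

No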